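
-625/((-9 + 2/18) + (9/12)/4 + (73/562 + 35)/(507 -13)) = 6246630000/86256223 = 72.42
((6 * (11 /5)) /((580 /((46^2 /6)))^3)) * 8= 3256789558 /137188125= 23.74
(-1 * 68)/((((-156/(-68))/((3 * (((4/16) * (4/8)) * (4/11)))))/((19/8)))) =-5491/572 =-9.60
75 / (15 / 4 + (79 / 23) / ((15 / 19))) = 103500 / 11179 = 9.26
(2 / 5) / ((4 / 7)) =7 / 10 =0.70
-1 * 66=-66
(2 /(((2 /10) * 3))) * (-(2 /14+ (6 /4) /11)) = -215 /231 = -0.93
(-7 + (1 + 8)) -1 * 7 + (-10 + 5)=-10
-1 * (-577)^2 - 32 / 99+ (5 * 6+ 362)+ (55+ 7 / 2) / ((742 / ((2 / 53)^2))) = -34308461224522 / 103171761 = -332537.32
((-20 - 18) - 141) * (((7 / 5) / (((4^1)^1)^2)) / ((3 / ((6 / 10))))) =-1253 / 400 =-3.13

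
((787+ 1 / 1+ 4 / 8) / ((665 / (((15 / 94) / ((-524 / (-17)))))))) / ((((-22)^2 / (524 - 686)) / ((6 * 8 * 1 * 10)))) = -5143095 / 5214979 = -0.99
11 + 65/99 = 1154/99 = 11.66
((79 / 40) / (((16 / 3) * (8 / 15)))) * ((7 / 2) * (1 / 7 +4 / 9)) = 2923 / 2048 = 1.43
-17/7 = -2.43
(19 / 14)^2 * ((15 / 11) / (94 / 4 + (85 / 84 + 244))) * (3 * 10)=97470 / 347347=0.28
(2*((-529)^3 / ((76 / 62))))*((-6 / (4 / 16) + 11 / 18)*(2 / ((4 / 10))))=9660081936695 / 342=28245853616.07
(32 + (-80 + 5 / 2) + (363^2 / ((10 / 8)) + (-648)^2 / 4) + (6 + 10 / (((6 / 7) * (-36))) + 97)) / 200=113642123 / 108000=1052.24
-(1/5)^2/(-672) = 1/16800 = 0.00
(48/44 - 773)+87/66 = -16953/22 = -770.59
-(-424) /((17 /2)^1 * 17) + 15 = 5183 /289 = 17.93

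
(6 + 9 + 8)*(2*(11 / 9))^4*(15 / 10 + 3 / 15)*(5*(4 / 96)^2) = 5724631 / 472392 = 12.12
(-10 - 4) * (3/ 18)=-7/ 3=-2.33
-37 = -37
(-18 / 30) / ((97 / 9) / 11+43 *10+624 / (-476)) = -35343 / 25309645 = -0.00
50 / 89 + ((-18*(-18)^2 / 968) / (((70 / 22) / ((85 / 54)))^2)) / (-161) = 1603521 / 2808484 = 0.57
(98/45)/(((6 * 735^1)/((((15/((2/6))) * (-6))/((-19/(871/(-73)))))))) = -1742/20805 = -0.08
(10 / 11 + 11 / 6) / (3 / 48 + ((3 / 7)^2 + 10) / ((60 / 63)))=50680 / 198759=0.25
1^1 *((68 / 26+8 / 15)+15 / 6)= 2203 / 390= 5.65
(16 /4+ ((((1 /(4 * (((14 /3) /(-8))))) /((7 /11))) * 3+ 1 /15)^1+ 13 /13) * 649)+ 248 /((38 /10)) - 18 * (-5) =-6419921 /13965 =-459.72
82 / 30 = 41 / 15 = 2.73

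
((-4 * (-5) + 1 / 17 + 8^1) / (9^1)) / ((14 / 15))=795 / 238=3.34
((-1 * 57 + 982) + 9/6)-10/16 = 7407/8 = 925.88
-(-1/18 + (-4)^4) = -4607/18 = -255.94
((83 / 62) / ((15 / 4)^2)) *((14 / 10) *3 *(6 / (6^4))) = 581 / 313875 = 0.00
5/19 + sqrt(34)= 6.09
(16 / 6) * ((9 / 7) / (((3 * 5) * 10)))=4 / 175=0.02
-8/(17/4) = -32/17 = -1.88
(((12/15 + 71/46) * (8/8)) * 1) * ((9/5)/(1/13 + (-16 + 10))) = -819/1150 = -0.71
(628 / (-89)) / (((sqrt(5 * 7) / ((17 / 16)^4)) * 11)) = -13112797 * sqrt(35) / 561397760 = -0.14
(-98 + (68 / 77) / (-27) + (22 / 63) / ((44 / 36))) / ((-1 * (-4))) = -50804 / 2079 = -24.44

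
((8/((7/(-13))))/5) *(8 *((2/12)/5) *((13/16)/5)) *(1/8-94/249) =0.03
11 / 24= 0.46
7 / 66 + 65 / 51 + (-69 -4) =-80357 / 1122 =-71.62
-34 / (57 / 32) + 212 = 10996 / 57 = 192.91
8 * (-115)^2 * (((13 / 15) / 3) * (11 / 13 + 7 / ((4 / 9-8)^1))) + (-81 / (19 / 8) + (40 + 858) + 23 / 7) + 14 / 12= -64566949 / 40698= -1586.49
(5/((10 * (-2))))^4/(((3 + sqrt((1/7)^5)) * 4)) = 50421/154892288-49 * sqrt(7)/154892288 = 0.00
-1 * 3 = -3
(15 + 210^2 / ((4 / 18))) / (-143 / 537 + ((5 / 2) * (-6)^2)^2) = 106575705 / 4349557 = 24.50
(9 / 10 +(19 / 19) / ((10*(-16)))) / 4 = 143 / 640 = 0.22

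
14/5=2.80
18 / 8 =9 / 4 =2.25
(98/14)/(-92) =-0.08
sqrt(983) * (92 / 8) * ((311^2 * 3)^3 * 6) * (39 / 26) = 5057040640007674629 * sqrt(983) / 2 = 79276269800772529926.94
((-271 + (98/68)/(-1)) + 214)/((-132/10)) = 9935/2244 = 4.43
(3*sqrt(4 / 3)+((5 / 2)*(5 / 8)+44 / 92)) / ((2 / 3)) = 2253 / 736+3*sqrt(3) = 8.26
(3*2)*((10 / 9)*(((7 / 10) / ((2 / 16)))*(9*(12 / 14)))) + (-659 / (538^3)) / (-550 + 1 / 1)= 24621338514323 / 85490758728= 288.00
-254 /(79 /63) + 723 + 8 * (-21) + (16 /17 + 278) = 847949 /1343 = 631.38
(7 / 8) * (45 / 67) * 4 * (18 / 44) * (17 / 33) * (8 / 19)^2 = 257040 / 2926627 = 0.09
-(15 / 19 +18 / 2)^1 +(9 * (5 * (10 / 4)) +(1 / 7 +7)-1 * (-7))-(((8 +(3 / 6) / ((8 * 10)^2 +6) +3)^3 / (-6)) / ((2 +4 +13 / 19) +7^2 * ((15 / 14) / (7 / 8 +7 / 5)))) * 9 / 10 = 5081168160078870641301 / 41122437513585460480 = 123.56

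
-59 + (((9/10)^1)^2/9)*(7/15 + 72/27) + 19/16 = -115061/2000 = -57.53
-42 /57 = -14 /19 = -0.74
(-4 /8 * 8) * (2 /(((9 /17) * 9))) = -136 /81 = -1.68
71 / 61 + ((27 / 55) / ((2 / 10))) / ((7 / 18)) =35113 / 4697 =7.48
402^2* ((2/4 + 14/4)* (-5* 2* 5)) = -32320800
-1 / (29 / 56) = -56 / 29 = -1.93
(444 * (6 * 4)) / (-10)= -5328 / 5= -1065.60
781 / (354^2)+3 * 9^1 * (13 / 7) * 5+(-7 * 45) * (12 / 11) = -896575843 / 9649332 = -92.92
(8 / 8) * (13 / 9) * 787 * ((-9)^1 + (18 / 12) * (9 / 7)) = -112541 / 14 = -8038.64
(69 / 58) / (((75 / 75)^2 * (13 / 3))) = 207 / 754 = 0.27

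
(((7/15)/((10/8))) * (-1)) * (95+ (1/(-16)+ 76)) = -3829/60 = -63.82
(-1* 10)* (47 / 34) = -235 / 17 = -13.82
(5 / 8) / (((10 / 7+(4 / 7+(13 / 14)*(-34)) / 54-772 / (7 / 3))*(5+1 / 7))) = -735 / 1995856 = -0.00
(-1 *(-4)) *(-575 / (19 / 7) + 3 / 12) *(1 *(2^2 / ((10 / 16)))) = -514592 / 95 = -5416.76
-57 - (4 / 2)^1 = -59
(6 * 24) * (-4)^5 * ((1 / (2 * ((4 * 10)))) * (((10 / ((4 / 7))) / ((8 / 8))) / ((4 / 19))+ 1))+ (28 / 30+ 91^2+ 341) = -2196544 / 15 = -146436.27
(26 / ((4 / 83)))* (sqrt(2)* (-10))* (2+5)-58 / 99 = -37765* sqrt(2)-58 / 99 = -53408.36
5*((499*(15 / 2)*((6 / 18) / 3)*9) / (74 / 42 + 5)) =785925 / 284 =2767.34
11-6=5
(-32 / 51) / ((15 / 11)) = -352 / 765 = -0.46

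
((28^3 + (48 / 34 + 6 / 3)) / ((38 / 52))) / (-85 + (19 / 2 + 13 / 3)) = -58225752 / 137921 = -422.17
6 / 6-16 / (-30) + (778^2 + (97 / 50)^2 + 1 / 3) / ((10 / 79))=358633312433 / 75000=4781777.50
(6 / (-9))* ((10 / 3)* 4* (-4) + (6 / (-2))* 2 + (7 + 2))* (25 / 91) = 7550 / 819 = 9.22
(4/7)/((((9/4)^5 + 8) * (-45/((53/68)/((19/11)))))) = -596992/6841435545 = -0.00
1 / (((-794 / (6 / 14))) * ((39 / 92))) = -46 / 36127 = -0.00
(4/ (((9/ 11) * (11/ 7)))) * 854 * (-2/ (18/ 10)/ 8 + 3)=615734/ 81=7601.65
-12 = -12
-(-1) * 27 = 27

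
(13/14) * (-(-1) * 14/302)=13/302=0.04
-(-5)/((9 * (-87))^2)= 5/613089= 0.00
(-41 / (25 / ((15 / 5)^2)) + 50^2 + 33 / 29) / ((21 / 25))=1802624 / 609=2959.97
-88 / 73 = -1.21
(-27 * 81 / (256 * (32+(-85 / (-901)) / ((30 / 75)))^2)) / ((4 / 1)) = -0.00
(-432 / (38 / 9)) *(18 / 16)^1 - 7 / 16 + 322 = 62763 / 304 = 206.46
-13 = -13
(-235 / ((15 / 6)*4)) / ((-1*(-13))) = -47 / 26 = -1.81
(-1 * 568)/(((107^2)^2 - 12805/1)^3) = -71/281441451527041397040792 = -0.00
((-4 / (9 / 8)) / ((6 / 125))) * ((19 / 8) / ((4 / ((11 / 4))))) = -26125 / 216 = -120.95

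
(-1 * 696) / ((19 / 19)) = -696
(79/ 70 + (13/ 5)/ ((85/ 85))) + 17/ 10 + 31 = 255/ 7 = 36.43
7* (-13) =-91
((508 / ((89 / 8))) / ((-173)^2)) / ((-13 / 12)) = -48768 / 34627853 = -0.00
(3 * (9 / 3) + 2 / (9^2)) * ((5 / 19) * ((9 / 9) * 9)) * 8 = 29240 / 171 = 170.99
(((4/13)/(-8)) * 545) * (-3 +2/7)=10355/182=56.90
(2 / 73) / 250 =1 / 9125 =0.00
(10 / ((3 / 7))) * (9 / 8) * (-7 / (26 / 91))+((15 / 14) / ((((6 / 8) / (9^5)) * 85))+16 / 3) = 1012819 / 2856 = 354.63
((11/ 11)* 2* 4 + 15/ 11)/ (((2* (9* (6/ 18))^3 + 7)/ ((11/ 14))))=103/ 854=0.12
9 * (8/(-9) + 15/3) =37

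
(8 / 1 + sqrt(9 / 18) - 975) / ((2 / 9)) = -8703 / 2 + 9 * sqrt(2) / 4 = -4348.32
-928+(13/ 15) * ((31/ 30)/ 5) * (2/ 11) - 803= -21420722/ 12375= -1730.97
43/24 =1.79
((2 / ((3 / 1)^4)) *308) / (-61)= -0.12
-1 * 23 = -23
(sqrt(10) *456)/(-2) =-228 *sqrt(10) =-721.00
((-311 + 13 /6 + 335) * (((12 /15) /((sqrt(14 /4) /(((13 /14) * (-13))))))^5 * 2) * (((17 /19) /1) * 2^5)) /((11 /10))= -3014199826390884352 * sqrt(14) /2259081391875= -4992340.29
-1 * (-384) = 384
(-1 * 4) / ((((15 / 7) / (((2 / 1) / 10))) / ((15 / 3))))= -28 / 15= -1.87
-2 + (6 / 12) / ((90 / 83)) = -277 / 180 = -1.54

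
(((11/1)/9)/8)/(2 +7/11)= 121/2088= 0.06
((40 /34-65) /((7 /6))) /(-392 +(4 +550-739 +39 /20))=600 /6307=0.10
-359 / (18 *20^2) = -359 / 7200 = -0.05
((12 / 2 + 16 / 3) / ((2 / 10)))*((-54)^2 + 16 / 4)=496400 / 3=165466.67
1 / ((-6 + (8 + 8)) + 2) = 1 / 12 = 0.08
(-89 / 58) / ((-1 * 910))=89 / 52780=0.00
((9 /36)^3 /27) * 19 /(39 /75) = 475 /22464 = 0.02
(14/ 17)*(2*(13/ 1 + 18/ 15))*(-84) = -166992/ 85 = -1964.61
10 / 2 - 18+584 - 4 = 567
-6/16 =-3/8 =-0.38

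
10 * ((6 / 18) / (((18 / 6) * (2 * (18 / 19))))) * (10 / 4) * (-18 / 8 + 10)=14725 / 1296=11.36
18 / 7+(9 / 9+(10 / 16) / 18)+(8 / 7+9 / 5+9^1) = 78367 / 5040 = 15.55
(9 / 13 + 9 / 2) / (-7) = -135 / 182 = -0.74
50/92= 0.54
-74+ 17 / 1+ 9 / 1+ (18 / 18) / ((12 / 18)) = -93 / 2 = -46.50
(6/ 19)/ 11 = 6/ 209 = 0.03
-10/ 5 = -2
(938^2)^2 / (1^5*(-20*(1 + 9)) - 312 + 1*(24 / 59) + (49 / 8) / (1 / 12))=-1864220505952 / 1055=-1767033654.93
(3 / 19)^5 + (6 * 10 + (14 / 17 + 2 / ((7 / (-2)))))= 17753658747 / 294655781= 60.25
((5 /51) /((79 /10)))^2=2500 /16232841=0.00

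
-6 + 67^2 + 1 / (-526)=4483.00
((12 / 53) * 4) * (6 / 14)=144 / 371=0.39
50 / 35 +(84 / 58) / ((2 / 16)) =2642 / 203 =13.01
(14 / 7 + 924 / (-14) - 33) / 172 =-0.56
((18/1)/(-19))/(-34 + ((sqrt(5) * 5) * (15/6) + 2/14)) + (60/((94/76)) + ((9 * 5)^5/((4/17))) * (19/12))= 1241720556.48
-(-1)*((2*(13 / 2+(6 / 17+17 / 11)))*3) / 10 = 9423 / 1870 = 5.04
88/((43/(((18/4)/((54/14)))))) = 308/129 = 2.39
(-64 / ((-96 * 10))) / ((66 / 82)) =41 / 495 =0.08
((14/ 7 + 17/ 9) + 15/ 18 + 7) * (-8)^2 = 6752/ 9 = 750.22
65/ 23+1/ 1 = 88/ 23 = 3.83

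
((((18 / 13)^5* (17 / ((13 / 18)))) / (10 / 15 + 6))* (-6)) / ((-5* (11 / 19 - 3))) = -24718383792 / 2775415175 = -8.91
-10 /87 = -0.11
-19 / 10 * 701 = -13319 / 10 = -1331.90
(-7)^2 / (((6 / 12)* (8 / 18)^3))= 35721 / 32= 1116.28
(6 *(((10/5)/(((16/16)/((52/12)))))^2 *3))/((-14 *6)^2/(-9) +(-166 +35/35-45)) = -676/497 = -1.36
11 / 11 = 1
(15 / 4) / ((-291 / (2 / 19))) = -5 / 3686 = -0.00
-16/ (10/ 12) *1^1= -96/ 5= -19.20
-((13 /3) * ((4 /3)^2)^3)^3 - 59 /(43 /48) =-6521621406997552 /449795187729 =-14499.09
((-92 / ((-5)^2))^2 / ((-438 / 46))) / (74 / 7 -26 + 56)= -340676 / 9718125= -0.04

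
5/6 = 0.83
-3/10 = -0.30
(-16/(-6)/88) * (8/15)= 8/495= 0.02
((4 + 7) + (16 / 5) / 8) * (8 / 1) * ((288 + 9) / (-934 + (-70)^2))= 22572 / 3305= 6.83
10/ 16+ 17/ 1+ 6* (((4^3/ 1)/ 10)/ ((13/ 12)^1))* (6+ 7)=19137/ 40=478.42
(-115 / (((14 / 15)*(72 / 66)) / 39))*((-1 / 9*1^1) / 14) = 82225 / 2352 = 34.96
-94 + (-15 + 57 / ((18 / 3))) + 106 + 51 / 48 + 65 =1161 / 16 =72.56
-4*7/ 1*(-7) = 196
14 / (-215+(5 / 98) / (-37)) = -50764 / 779595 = -0.07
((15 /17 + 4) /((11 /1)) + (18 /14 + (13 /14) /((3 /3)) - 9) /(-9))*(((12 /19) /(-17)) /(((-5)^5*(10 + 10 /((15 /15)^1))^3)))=28223 /15855262500000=0.00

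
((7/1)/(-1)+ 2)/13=-5/13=-0.38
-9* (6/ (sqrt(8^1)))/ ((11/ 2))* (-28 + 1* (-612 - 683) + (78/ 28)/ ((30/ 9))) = 4997781* sqrt(2)/ 1540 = 4589.56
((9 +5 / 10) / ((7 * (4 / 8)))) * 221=4199 / 7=599.86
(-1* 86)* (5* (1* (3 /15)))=-86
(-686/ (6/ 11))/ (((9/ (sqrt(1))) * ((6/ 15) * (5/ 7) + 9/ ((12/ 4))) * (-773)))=0.06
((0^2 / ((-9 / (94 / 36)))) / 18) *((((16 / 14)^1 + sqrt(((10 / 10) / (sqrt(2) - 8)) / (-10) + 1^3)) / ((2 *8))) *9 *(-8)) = 0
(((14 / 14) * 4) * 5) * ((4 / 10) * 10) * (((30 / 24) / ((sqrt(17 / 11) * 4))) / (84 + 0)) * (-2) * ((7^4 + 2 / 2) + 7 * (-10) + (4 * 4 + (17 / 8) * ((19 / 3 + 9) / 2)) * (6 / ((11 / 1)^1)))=-123075 * sqrt(187) / 1496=-1125.02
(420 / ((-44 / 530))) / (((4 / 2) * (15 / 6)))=-11130 / 11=-1011.82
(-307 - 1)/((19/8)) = -2464/19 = -129.68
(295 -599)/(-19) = 16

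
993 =993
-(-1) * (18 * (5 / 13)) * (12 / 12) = 90 / 13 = 6.92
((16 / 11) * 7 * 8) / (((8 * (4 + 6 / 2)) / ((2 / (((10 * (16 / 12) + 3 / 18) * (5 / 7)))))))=448 / 1485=0.30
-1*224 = -224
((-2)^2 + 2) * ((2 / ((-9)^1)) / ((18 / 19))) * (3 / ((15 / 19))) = -722 / 135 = -5.35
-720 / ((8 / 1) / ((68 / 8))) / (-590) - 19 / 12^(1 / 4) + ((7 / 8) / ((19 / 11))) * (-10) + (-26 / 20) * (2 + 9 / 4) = -19.50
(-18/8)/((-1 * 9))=1/4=0.25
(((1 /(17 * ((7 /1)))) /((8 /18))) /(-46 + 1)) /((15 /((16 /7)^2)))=-64 /437325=-0.00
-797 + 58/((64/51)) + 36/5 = -118973/160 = -743.58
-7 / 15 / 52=-0.01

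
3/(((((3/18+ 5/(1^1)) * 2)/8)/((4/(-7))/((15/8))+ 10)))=24432/1085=22.52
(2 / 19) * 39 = 78 / 19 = 4.11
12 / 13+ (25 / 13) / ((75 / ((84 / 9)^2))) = 1108 / 351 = 3.16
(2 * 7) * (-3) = -42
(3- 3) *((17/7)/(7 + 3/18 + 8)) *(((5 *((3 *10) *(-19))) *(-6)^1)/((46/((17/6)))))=0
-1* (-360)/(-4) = -90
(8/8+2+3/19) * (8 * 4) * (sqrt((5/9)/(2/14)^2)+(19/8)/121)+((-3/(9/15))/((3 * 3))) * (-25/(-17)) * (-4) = 97220/18513+4480 * sqrt(5)/19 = 532.49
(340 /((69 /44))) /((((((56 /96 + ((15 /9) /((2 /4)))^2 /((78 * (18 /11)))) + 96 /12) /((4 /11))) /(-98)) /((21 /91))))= -518192640 /2519857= -205.64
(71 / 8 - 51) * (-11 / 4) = 3707 / 32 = 115.84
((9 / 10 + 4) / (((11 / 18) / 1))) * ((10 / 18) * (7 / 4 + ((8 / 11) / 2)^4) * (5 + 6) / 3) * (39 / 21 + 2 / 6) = 16665271 / 263538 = 63.24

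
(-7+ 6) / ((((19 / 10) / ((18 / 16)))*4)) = -0.15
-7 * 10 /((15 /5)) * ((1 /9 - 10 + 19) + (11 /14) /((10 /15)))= -12965 /54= -240.09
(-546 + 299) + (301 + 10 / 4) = 113 / 2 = 56.50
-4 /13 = -0.31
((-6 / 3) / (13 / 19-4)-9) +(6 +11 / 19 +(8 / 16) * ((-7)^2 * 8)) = 232436 / 1197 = 194.18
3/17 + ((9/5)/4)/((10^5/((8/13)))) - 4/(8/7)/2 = -86937347/55250000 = -1.57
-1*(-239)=239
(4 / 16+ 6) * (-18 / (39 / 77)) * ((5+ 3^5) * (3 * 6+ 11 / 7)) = -1078084.62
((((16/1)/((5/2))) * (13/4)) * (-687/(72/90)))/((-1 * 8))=8931/4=2232.75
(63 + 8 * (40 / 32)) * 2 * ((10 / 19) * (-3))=-4380 / 19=-230.53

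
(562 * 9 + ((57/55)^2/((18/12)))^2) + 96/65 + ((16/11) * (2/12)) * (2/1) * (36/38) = 11437648871082/2260204375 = 5060.45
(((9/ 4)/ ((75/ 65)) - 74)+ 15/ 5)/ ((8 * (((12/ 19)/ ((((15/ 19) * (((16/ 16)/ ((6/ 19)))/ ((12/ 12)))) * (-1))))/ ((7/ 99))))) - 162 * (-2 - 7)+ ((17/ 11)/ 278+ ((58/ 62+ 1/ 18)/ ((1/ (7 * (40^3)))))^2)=6006116518132152230489/ 30468835584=197123270483.17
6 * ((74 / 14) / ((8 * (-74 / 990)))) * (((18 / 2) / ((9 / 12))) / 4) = -4455 / 28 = -159.11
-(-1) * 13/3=13/3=4.33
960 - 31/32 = 30689/32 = 959.03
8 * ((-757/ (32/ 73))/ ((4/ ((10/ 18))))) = -276305/ 144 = -1918.78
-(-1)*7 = 7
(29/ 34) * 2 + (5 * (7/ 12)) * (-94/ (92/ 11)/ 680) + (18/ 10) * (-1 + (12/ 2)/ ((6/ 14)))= 9405649/ 375360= 25.06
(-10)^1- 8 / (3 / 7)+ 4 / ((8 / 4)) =-80 / 3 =-26.67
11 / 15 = 0.73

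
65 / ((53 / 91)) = 5915 / 53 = 111.60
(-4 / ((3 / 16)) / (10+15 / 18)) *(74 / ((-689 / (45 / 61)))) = 85248 / 546377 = 0.16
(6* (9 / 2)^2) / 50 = 243 / 100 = 2.43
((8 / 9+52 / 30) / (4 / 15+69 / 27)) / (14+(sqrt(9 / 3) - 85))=-4189 / 319913 - 59* sqrt(3) / 319913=-0.01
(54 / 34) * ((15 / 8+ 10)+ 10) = 34.74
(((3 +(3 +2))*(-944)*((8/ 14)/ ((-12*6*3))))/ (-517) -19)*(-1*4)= 7441292/ 97713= 76.15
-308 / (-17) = 308 / 17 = 18.12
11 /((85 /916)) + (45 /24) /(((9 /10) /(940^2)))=469442728 /255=1840951.87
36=36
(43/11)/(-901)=-43/9911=-0.00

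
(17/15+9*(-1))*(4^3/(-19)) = 7552/285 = 26.50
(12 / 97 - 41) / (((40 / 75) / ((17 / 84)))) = -337025 / 21728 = -15.51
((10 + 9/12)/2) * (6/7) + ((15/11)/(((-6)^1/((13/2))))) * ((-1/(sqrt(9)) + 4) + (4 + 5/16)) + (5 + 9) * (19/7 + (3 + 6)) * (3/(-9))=-914345/14784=-61.85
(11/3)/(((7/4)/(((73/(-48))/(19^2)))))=-803/90972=-0.01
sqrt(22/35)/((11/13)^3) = 2197*sqrt(770)/46585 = 1.31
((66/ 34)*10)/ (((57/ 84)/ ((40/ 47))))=369600/ 15181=24.35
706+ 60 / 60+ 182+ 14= 903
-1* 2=-2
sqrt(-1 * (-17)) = sqrt(17) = 4.12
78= 78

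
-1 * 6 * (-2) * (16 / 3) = 64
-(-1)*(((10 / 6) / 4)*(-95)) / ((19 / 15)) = -125 / 4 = -31.25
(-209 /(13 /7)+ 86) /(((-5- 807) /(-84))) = -2.75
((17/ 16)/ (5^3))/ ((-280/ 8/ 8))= -0.00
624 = 624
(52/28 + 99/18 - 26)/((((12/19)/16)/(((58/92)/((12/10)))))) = -79895/322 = -248.12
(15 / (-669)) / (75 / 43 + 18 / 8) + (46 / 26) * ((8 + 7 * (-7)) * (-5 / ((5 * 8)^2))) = 140890943 / 637316160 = 0.22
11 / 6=1.83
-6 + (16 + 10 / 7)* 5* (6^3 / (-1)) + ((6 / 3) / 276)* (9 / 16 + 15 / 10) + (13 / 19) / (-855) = -1575865704751 / 83694240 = -18828.84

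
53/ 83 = 0.64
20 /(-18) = -10 /9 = -1.11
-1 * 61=-61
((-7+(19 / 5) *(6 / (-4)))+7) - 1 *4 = -97 / 10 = -9.70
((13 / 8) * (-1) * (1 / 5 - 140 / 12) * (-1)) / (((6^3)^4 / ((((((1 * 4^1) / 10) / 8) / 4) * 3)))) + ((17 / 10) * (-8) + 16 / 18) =-22135457710639 / 1741425868800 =-12.71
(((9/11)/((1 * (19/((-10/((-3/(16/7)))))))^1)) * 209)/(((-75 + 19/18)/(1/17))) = -8640/158389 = -0.05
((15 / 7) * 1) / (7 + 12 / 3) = 15 / 77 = 0.19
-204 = -204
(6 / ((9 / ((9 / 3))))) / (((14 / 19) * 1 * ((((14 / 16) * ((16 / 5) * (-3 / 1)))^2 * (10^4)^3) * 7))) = 19 / 3457440000000000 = 0.00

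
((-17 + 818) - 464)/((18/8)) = 1348/9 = 149.78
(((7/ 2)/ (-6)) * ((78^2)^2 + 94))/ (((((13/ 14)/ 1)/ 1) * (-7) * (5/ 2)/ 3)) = 51821210/ 13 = 3986246.92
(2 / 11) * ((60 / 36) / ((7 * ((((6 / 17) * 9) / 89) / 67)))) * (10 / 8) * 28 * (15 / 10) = 2534275 / 594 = 4266.46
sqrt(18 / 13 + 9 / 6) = 1.70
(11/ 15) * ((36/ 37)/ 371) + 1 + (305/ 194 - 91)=-1177407817/ 13315190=-88.43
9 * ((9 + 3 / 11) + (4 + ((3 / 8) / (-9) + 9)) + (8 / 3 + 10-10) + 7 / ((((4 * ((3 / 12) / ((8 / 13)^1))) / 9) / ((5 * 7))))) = 14227227 / 1144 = 12436.39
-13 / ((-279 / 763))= 35.55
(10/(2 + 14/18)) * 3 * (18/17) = 972/85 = 11.44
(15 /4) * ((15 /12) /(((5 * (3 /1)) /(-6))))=-15 /8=-1.88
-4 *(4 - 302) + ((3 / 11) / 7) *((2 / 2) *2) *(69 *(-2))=90956 / 77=1181.25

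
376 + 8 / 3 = 1136 / 3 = 378.67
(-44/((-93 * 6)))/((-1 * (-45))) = 22/12555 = 0.00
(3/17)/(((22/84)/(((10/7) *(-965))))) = -173700/187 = -928.88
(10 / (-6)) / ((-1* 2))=0.83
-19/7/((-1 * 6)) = 19/42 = 0.45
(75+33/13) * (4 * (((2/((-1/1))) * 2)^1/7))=-2304/13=-177.23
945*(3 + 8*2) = 17955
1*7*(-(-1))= 7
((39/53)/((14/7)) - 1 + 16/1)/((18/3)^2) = 181/424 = 0.43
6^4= 1296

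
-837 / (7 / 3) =-2511 / 7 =-358.71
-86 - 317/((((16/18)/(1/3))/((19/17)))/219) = -3968807/136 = -29182.40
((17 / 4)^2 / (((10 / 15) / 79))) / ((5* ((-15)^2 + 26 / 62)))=2123283 / 1118080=1.90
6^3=216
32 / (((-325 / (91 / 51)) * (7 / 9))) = -96 / 425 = -0.23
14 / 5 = 2.80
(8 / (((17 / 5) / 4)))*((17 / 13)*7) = 86.15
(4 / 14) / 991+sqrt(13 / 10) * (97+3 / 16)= 2 / 6937+311 * sqrt(130) / 32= 110.81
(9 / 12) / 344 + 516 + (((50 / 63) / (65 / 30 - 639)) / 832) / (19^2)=267372574077097 / 518161713888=516.00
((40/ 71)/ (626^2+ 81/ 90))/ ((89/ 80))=32000/ 24762701311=0.00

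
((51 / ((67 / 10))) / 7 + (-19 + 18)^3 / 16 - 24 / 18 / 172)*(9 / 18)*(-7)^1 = -984635 / 276576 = -3.56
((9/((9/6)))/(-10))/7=-3/35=-0.09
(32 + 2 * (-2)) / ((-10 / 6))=-84 / 5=-16.80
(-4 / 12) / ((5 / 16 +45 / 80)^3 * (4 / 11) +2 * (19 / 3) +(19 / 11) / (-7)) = -9856 / 374435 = -0.03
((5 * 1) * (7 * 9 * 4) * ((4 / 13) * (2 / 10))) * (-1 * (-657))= 662256 / 13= 50942.77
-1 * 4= -4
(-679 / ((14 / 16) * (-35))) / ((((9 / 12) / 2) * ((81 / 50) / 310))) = 11313.82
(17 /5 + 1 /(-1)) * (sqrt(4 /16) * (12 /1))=72 /5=14.40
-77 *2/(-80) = 77/40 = 1.92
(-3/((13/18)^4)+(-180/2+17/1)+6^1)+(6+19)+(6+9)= -1086075/28561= -38.03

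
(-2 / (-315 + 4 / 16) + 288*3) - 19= 1063863 / 1259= 845.01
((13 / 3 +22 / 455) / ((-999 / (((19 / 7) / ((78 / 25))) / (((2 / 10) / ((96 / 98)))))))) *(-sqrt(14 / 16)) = 5681950 *sqrt(14) / 1216089693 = 0.02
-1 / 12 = -0.08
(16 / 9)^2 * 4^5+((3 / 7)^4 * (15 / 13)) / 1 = 8182399087 / 2528253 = 3236.38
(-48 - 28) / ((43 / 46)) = -3496 / 43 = -81.30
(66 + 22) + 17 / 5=457 / 5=91.40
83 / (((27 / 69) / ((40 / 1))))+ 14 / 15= 381842 / 45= 8485.38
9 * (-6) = -54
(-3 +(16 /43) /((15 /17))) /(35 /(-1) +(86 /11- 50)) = 18293 /547605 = 0.03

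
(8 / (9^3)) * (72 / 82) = 32 / 3321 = 0.01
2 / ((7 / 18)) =36 / 7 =5.14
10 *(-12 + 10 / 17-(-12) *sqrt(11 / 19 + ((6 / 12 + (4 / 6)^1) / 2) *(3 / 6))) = -1940 / 17 + 10 *sqrt(45258) / 19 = -2.15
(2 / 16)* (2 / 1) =1 / 4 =0.25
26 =26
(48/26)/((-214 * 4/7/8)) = -168/1391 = -0.12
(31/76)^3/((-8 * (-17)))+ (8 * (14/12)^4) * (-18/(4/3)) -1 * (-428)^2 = -32844494147683/179102208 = -183384.08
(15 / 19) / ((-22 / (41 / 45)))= -41 / 1254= -0.03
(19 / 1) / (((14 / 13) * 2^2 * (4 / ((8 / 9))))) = 247 / 252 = 0.98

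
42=42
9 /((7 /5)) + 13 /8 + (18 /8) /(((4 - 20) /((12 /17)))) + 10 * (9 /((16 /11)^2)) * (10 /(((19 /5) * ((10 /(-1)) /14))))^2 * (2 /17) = 13039555 /171836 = 75.88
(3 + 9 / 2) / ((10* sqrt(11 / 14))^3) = 21* sqrt(154) / 24200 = 0.01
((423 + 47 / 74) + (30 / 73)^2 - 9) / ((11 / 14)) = 1145034149 / 2168903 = 527.93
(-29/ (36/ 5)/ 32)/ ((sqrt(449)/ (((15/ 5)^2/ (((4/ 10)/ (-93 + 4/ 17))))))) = 1143325 * sqrt(449)/ 1954048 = 12.40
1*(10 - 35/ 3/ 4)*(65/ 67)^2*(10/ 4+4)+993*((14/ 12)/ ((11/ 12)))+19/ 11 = 1551147731/ 1185096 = 1308.88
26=26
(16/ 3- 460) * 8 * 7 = -76384/ 3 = -25461.33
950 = 950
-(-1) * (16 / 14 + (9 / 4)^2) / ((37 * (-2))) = -695 / 8288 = -0.08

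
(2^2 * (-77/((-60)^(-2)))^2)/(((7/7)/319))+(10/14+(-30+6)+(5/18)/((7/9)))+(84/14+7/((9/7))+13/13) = 12354002115838679/126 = 98047635839989.52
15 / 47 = 0.32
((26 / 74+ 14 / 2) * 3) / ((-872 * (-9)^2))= -34 / 108891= -0.00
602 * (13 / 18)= 3913 / 9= 434.78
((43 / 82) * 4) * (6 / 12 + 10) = 903 / 41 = 22.02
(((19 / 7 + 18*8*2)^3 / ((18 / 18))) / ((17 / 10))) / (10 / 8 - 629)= -337095715000 / 14641641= -23023.08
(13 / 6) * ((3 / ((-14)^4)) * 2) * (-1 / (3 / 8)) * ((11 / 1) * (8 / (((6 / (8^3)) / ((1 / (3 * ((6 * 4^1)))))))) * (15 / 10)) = -9152 / 64827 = -0.14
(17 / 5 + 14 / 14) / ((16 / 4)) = 11 / 10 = 1.10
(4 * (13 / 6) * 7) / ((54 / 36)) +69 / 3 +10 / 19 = 10939 / 171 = 63.97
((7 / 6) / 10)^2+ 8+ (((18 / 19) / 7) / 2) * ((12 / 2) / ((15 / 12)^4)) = 97913581 / 11970000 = 8.18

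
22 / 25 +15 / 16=727 / 400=1.82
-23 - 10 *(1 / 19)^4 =-2997393 / 130321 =-23.00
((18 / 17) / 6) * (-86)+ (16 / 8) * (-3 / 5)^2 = -6144 / 425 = -14.46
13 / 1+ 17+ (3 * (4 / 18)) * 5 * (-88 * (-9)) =2670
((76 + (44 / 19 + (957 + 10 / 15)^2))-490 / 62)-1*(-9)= 4862102947 / 5301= 917204.86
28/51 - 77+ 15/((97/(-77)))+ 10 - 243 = -1589759/4947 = -321.36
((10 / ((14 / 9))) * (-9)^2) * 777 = 404595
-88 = -88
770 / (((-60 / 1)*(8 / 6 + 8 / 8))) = -11 / 2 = -5.50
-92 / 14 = -46 / 7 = -6.57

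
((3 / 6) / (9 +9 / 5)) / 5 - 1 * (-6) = 649 / 108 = 6.01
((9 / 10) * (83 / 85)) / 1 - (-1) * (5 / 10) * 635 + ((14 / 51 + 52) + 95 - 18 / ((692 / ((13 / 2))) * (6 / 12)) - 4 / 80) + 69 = 27728363 / 51900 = 534.27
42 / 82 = 21 / 41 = 0.51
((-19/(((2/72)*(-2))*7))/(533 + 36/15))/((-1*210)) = -57/131173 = -0.00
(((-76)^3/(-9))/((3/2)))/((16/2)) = 109744/27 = 4064.59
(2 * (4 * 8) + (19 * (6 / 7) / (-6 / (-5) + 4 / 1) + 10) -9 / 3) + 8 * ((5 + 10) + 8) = 23490 / 91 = 258.13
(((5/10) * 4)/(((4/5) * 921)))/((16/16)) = 5/1842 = 0.00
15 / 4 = 3.75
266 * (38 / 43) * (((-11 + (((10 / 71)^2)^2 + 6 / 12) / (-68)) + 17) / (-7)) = -7476490505415 / 37151877622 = -201.24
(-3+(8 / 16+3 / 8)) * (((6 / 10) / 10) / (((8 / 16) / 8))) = -2.04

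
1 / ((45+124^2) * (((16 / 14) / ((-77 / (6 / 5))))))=-385 / 105744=-0.00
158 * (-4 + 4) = 0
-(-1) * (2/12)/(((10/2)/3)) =1/10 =0.10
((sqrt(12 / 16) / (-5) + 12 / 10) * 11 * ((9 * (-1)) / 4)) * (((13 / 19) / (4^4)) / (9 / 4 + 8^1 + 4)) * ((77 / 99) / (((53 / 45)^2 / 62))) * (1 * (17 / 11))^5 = -1622193721785 / 950188250176 + 540731240595 * sqrt(3) / 3800753000704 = -1.46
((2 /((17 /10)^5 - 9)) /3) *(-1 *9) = -600000 /519857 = -1.15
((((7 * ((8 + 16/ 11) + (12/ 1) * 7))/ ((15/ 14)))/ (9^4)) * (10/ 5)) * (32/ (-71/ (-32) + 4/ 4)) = 206323712/ 111504195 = 1.85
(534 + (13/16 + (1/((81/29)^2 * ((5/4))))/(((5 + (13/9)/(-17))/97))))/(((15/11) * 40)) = 16186386601/1644624000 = 9.84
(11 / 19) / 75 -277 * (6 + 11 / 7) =-2097.28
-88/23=-3.83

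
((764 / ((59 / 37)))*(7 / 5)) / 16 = 49469 / 1180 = 41.92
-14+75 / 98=-1297 / 98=-13.23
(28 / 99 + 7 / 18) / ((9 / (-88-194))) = -21.05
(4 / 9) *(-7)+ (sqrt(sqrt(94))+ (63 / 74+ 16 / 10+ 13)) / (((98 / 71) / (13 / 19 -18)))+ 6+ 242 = 45219019 / 885780 -3337 *94^(1 / 4) / 266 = 11.99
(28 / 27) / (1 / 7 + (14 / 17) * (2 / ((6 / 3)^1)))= 3332 / 3105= 1.07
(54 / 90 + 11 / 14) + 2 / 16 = 423 / 280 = 1.51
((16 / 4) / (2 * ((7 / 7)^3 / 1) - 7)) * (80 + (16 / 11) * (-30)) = -320 / 11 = -29.09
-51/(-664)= 51/664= 0.08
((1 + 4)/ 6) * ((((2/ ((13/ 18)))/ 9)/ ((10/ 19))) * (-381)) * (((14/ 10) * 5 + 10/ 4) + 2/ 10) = -234061/ 130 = -1800.47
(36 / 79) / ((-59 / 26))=-936 / 4661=-0.20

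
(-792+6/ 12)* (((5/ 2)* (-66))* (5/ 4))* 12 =3917925/ 2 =1958962.50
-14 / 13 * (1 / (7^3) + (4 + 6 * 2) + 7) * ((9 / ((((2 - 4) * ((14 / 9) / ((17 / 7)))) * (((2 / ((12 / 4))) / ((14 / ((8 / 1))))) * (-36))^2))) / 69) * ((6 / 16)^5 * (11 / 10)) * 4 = 107558847 / 245802991616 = 0.00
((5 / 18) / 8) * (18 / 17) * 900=1125 / 34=33.09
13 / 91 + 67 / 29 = 498 / 203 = 2.45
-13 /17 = -0.76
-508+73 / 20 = -10087 / 20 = -504.35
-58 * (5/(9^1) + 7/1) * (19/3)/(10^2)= -18734/675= -27.75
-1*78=-78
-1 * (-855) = 855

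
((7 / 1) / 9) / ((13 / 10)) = 70 / 117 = 0.60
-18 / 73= -0.25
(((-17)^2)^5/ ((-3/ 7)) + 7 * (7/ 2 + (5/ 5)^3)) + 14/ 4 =-14111957303038/ 3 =-4703985767679.33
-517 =-517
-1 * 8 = -8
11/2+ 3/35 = 391/70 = 5.59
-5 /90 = -1 /18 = -0.06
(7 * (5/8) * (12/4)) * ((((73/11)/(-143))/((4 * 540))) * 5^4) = -319375/1812096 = -0.18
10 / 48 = 5 / 24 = 0.21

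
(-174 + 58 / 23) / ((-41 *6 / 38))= 74936 / 2829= 26.49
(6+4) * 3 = 30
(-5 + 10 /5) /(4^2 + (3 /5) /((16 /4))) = -60 /323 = -0.19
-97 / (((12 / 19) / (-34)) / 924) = 4824974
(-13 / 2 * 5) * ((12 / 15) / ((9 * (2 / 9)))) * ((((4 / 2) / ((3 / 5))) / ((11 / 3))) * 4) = -520 / 11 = -47.27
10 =10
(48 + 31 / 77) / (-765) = -3727 / 58905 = -0.06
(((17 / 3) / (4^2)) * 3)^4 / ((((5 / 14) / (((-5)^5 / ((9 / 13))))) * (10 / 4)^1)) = -950051375 / 147456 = -6442.95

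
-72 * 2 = -144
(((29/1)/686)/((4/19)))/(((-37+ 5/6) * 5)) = -1653/1488620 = -0.00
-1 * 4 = -4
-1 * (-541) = 541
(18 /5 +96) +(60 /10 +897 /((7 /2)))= 12666 /35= 361.89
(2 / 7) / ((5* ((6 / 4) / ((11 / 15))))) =44 / 1575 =0.03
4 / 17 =0.24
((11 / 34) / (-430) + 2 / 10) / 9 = 971 / 43860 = 0.02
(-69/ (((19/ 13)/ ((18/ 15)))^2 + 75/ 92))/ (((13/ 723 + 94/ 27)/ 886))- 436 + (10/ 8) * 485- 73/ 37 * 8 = -4035474952003409/ 541997619100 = -7445.56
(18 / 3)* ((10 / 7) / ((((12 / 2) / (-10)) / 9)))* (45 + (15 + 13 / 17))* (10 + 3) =-12086100 / 119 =-101563.87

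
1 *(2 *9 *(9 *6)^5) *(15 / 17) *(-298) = -36944417831040 / 17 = -2173201048884.71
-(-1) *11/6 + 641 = 3857/6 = 642.83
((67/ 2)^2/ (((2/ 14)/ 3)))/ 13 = 94269/ 52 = 1812.87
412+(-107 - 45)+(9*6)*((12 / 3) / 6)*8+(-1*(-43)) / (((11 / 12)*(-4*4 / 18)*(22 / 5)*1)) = 259427 / 484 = 536.01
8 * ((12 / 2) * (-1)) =-48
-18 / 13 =-1.38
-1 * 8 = -8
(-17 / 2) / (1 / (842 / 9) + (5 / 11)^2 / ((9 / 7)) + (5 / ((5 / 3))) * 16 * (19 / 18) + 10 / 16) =-0.17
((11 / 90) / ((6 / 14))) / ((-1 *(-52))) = 0.01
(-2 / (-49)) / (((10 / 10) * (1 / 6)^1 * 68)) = 3 / 833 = 0.00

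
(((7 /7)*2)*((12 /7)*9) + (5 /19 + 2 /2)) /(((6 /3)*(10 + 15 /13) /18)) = 499824 /19285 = 25.92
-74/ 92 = -37/ 46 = -0.80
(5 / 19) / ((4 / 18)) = 45 / 38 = 1.18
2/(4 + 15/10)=4/11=0.36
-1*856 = -856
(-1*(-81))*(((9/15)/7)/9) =27/35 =0.77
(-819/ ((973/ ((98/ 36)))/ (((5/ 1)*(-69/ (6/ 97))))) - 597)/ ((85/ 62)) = 12352229/ 1390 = 8886.50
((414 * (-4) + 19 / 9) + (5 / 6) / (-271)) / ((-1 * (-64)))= -8067685 / 312192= -25.84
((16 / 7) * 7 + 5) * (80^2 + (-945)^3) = -17721946725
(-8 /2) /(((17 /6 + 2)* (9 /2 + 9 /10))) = -0.15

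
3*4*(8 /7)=96 /7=13.71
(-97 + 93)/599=-4/599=-0.01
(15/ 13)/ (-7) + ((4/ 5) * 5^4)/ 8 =11345/ 182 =62.34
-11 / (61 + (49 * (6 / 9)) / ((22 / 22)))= -33 / 281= -0.12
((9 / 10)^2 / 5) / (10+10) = 81 / 10000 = 0.01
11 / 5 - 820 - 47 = -4324 / 5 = -864.80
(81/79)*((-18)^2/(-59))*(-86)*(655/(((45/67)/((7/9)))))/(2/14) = 11983554072/4661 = 2571026.40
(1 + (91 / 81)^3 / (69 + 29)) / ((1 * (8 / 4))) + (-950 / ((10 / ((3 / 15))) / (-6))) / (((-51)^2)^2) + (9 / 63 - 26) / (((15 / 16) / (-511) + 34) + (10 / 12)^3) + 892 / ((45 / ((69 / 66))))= 1526687857251926066899 / 74535597163197674460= 20.48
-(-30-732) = 762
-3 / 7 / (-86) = 3 / 602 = 0.00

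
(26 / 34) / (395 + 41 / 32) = 416 / 215577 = 0.00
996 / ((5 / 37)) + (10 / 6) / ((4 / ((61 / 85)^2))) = 127806457 / 17340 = 7370.61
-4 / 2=-2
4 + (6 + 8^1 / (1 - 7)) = 26 / 3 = 8.67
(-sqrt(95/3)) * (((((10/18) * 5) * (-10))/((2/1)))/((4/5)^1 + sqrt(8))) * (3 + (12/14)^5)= -12124375 * sqrt(285)/6958098 + 60621875 * sqrt(570)/13916196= 74.59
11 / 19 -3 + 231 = 4343 / 19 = 228.58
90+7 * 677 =4829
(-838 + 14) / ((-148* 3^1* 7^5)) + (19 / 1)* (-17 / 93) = -66951357 / 19277629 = -3.47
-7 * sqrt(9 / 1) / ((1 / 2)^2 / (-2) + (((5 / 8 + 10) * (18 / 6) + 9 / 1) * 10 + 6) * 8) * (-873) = 146664 / 26543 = 5.53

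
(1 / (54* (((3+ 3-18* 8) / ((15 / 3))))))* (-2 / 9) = 5 / 33534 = 0.00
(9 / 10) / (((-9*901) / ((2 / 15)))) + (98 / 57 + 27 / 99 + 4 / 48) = 117241789 / 56492700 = 2.08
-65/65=-1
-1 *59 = -59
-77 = -77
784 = 784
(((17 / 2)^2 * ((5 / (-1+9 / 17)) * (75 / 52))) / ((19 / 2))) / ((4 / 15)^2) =-414534375 / 252928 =-1638.94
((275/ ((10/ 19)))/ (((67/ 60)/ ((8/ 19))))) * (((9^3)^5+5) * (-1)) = -40563626024618400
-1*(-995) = 995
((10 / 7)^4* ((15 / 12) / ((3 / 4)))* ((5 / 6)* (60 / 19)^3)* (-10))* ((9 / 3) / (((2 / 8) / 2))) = -720000000000 / 16468459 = -43719.94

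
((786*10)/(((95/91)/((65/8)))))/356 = 2324595/13528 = 171.84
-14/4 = -7/2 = -3.50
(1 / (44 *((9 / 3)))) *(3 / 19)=1 / 836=0.00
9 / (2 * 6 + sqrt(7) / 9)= 8748 / 11657 - 81 * sqrt(7) / 11657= 0.73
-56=-56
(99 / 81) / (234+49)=11 / 2547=0.00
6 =6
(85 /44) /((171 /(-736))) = -15640 /1881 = -8.31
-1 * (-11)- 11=0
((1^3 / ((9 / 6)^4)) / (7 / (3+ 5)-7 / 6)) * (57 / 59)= -0.65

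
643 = 643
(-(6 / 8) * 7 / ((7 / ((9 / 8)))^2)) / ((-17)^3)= 243 / 8804096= 0.00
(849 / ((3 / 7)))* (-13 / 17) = -1514.88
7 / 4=1.75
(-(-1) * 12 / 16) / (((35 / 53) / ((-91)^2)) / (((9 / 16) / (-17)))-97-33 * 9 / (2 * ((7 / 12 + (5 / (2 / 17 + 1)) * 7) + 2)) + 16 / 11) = -143926369587 / 19176463353548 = -0.01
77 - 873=-796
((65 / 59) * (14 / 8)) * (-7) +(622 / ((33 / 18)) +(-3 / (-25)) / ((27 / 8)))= 190307093 / 584100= 325.81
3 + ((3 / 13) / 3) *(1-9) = 31 / 13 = 2.38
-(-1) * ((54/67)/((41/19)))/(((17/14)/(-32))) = -459648/46699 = -9.84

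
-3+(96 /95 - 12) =-1329 /95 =-13.99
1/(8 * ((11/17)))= 17/88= 0.19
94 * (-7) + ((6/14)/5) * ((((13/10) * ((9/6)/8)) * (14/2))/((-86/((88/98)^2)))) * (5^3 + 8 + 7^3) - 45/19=-4630965286/7005775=-661.02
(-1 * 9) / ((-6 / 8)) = 12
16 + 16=32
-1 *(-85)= 85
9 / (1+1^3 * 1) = 9 / 2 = 4.50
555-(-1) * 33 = 588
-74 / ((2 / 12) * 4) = -111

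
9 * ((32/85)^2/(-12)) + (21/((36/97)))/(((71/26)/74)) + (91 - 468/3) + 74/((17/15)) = 2359966816/1538925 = 1533.52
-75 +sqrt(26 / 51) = -75 +sqrt(1326) / 51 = -74.29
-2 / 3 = -0.67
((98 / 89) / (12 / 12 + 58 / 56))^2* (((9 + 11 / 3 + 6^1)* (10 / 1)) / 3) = 18.20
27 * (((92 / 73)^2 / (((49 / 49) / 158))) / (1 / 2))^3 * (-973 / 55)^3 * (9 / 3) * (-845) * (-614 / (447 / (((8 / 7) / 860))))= -14108392335036806429009801842262016 / 161316931775819026625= -87457603983214.47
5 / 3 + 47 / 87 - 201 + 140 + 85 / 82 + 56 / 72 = -1219459 / 21402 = -56.98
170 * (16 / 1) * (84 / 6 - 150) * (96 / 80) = -443904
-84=-84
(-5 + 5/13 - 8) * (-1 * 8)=1312/13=100.92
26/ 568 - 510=-144827/ 284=-509.95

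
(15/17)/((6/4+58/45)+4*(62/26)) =17550/245191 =0.07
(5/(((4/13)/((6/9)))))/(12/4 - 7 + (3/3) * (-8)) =-65/72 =-0.90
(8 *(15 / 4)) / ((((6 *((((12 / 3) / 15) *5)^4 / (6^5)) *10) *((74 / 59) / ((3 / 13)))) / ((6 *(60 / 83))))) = 156775095 / 159692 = 981.73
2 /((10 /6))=6 /5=1.20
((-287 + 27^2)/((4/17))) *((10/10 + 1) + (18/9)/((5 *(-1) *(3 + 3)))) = 108953/30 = 3631.77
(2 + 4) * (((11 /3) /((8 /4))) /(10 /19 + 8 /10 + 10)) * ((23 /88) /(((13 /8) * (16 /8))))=2185 /27976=0.08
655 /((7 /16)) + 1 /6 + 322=1819.31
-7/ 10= -0.70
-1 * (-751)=751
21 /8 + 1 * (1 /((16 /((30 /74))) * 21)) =10883 /4144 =2.63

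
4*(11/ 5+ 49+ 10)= 1224/ 5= 244.80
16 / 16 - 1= 0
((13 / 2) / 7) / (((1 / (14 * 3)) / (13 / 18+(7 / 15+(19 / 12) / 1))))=6487 / 60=108.12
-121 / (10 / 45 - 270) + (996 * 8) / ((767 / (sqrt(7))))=1089 / 2428 + 7968 * sqrt(7) / 767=27.93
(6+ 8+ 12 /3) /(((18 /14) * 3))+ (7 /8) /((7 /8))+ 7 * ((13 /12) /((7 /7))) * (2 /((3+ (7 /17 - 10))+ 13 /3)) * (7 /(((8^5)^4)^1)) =5.67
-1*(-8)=8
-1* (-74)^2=-5476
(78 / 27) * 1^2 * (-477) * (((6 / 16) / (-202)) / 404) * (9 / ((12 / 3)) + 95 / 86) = 1192659 / 56146304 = 0.02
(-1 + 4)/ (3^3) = 0.11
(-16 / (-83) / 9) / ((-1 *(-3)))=16 / 2241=0.01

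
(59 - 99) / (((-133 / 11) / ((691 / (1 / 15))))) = 4560600 / 133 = 34290.23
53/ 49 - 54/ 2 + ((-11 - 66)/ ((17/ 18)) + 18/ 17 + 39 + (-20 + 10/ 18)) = -650990/ 7497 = -86.83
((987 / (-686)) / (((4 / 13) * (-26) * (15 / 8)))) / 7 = 47 / 3430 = 0.01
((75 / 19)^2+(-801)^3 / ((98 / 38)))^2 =12425578983522303895991556 / 312900721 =39710931134359079.65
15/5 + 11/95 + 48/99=11288/3135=3.60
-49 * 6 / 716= -147 / 358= -0.41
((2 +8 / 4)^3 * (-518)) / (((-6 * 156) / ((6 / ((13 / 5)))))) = 41440 / 507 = 81.74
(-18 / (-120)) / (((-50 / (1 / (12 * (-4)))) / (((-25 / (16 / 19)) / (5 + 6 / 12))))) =-19 / 56320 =-0.00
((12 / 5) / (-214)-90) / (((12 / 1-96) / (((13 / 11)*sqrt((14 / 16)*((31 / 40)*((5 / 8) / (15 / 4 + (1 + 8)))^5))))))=260845*sqrt(22134) / 69946341696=0.00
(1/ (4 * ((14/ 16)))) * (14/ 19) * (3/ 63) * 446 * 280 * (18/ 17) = 428160/ 323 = 1325.57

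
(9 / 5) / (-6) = -3 / 10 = -0.30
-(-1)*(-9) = -9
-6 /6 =-1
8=8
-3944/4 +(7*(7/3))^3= 91027/27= 3371.37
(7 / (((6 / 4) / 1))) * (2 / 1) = 28 / 3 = 9.33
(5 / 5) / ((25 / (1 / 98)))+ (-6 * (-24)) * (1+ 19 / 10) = 1023121 / 2450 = 417.60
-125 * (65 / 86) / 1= -8125 / 86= -94.48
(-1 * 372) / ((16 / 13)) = -1209 / 4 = -302.25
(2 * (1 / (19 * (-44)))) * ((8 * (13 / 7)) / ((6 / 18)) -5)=-277 / 2926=-0.09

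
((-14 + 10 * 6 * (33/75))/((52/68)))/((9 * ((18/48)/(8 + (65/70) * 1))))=105400/2457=42.90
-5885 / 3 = -1961.67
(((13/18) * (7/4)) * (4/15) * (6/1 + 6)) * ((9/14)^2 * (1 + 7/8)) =351/112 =3.13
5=5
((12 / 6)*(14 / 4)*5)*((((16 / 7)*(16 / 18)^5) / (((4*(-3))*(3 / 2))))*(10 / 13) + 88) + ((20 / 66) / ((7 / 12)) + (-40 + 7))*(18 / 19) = 30800834071526 / 10107476379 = 3047.33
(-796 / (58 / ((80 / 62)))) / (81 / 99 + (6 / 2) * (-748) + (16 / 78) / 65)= 443929200 / 56233382263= 0.01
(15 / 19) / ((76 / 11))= 165 / 1444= 0.11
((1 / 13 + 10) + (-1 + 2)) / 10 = 72 / 65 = 1.11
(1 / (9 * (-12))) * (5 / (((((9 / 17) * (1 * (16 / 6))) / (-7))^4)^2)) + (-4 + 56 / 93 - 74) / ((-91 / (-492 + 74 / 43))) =-24991639789468978247411 / 1442066310233063424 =-17330.44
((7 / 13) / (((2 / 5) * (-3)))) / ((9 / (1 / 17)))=-35 / 11934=-0.00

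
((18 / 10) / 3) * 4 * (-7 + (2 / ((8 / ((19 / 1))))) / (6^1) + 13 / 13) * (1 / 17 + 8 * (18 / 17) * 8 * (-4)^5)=1734775 / 2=867387.50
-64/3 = -21.33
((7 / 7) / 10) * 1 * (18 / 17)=9 / 85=0.11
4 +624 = 628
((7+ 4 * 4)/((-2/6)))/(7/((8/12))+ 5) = -4.45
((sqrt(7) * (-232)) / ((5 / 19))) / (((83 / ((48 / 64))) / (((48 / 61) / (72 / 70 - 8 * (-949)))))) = -9576 * sqrt(7) / 11599333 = -0.00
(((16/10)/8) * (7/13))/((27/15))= 7/117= 0.06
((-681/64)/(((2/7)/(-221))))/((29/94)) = 49514829/1856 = 26678.25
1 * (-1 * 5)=-5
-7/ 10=-0.70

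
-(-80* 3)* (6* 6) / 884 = 2160 / 221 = 9.77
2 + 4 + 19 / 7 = 8.71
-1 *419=-419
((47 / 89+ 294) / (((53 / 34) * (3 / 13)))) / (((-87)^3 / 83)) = -961650118 / 9318475953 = -0.10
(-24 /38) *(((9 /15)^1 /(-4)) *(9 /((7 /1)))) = 0.12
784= 784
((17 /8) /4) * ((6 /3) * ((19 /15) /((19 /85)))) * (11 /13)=3179 /624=5.09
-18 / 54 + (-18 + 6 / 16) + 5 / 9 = -1253 / 72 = -17.40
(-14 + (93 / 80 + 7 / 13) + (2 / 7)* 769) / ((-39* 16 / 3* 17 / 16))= -1509983 / 1608880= -0.94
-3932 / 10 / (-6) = 983 / 15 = 65.53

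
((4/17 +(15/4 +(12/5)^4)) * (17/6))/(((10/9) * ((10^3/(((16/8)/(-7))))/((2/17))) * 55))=-4738269/81812500000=-0.00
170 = 170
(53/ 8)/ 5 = 53/ 40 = 1.32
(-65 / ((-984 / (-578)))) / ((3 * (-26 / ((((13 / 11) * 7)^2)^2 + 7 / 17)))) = 4129147085 / 1800843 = 2292.90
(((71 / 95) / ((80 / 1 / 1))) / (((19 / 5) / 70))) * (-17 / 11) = -8449 / 31768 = -0.27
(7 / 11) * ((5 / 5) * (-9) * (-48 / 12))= 252 / 11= 22.91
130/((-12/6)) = -65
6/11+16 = 182/11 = 16.55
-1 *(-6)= 6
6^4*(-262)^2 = 88962624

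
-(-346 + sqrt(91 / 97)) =346-sqrt(8827) / 97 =345.03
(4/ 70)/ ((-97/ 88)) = -176/ 3395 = -0.05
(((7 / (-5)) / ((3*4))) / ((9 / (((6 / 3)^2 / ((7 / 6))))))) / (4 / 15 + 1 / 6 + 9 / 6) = -2 / 87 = -0.02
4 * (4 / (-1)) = -16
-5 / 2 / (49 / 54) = -135 / 49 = -2.76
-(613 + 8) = -621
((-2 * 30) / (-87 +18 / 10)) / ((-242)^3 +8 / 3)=-75 / 1509369688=-0.00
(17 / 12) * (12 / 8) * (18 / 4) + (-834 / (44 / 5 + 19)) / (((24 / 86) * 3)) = -1261 / 48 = -26.27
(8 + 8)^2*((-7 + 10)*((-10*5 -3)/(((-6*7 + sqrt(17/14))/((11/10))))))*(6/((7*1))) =1343232*sqrt(238)/863765 + 112831488/123395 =938.38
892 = 892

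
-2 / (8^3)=-1 / 256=-0.00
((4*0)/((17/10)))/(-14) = 0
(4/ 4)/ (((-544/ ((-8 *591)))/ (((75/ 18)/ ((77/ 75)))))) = 35.27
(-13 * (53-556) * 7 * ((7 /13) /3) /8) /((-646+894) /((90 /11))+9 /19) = 33.36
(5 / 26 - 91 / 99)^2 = 3500641 / 6625476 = 0.53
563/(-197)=-2.86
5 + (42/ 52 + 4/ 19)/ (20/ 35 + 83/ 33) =1877303/ 352222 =5.33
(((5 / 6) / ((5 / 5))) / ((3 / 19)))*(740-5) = 23275 / 6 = 3879.17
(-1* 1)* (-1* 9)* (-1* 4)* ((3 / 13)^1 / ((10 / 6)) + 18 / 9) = -5004 / 65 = -76.98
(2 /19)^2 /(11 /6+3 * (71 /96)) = 384 /140429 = 0.00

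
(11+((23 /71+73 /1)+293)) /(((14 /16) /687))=147237840 /497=296253.20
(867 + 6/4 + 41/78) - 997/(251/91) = 507.56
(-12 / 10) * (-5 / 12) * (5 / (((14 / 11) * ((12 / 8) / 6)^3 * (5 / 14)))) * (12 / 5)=4224 / 5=844.80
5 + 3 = 8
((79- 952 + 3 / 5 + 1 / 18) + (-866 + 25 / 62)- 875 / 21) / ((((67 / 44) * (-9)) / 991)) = 128686.60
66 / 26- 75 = -942 / 13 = -72.46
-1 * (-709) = 709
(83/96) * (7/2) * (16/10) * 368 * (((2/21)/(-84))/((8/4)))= -1909/1890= -1.01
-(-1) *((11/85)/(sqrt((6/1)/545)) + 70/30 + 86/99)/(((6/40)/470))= 10340 *sqrt(3270)/153 + 2979800/297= 13897.58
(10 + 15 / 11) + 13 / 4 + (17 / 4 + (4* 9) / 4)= 613 / 22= 27.86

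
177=177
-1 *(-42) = 42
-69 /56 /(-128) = 69 /7168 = 0.01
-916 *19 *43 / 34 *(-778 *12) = 3493400496 / 17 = 205494146.82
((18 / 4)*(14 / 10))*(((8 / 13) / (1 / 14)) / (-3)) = -1176 / 65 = -18.09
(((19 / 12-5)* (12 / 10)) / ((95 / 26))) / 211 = -533 / 100225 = -0.01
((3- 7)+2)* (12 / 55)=-24 / 55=-0.44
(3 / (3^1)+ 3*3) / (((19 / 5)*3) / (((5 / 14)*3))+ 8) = 125 / 233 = 0.54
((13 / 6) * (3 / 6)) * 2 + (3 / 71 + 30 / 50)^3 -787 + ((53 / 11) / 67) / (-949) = -147299363317331869 / 187745704682250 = -784.57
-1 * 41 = -41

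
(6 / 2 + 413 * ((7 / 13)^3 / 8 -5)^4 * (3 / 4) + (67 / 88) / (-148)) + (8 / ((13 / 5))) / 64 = 29610059793152372254723473 / 155358341445218582528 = 190592.02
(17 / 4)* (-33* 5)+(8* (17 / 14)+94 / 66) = -690.11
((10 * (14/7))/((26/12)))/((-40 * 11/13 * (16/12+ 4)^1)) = -9/176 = -0.05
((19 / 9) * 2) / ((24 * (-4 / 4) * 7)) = -19 / 756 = -0.03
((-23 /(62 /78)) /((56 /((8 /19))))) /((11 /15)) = -13455 /45353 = -0.30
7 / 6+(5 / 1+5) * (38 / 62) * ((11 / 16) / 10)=2363 / 1488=1.59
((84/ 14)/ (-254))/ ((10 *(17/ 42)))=-63/ 10795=-0.01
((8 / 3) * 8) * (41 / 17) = 2624 / 51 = 51.45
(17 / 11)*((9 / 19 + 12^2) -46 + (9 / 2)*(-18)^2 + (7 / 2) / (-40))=40217019 / 16720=2405.32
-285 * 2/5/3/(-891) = 38/891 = 0.04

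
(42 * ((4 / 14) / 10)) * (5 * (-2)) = -12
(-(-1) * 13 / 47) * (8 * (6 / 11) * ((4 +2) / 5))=3744 / 2585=1.45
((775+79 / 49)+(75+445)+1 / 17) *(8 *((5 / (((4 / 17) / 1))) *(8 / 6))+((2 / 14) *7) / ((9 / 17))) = 130695367 / 441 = 296361.38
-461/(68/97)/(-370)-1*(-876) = 22084877/25160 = 877.78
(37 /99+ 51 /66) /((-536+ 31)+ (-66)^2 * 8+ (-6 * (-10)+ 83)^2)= 0.00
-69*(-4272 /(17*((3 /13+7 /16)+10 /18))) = 551805696 /38947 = 14168.12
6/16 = 3/8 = 0.38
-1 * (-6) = 6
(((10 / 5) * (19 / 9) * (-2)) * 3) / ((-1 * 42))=38 / 63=0.60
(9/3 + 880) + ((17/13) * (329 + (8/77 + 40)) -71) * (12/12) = 1295969/1001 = 1294.67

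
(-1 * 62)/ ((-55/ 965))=11966/ 11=1087.82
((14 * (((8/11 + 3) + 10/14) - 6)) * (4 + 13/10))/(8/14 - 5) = 8904/341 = 26.11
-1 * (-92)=92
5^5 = 3125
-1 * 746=-746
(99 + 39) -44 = 94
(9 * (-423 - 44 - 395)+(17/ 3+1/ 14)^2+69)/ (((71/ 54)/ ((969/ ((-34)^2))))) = -2309408865/ 473144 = -4880.99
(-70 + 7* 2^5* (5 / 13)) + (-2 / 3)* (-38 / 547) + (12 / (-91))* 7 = 325906 / 21333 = 15.28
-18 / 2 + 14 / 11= -85 / 11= -7.73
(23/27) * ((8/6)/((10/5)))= 46/81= 0.57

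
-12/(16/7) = -21/4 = -5.25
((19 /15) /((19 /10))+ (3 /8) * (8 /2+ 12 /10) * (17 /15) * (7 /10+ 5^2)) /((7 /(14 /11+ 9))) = 19480183 /231000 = 84.33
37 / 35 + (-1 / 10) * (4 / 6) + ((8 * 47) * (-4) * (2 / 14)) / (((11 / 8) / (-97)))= 17507704 / 1155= 15158.19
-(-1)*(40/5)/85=8/85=0.09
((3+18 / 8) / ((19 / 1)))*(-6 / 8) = -63 / 304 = -0.21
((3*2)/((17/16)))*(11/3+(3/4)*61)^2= 703298/51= 13790.16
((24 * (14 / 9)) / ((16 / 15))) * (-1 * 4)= -140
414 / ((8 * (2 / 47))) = 9729 / 8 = 1216.12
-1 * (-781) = 781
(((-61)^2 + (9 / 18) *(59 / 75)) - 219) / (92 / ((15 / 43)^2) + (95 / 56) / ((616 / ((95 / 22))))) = 598051874112 / 129099033121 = 4.63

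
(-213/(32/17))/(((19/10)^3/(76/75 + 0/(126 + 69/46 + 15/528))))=-6035/361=-16.72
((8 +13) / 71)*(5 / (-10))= -21 / 142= -0.15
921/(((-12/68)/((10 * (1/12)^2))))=-26095/72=-362.43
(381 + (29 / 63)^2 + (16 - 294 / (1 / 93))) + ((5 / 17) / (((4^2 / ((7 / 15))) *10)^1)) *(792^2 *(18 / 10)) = -43817335102 / 1686825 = -25976.22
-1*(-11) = 11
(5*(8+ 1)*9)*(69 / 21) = 9315 / 7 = 1330.71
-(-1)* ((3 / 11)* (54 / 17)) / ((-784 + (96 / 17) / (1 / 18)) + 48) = -81 / 59312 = -0.00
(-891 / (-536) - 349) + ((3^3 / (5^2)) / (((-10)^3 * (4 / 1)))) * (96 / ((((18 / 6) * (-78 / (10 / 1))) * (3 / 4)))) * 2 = -1512642761 / 4355000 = -347.33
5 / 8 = 0.62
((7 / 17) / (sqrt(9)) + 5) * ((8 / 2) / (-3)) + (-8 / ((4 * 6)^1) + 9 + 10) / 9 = -2192 / 459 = -4.78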